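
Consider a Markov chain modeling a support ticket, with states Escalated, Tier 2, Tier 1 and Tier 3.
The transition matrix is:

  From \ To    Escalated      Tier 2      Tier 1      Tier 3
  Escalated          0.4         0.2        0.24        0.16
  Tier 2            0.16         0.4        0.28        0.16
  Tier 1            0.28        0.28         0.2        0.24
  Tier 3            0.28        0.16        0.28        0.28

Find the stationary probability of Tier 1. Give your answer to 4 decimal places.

Let the stationary distribution be π with π = πP and π_1 + π_2 + π_3 + π_4 = 1.
π_1 = 0.4·π_1 + 0.16·π_2 + 0.28·π_3 + 0.28·π_4
π_2 = 0.2·π_1 + 0.4·π_2 + 0.28·π_3 + 0.16·π_4
π_3 = 0.24·π_1 + 0.28·π_2 + 0.2·π_3 + 0.28·π_4
Solving with the normalization constraint gives π = (0.2821, 0.2647, 0.2488, 0.2044).
So the stationary probability of Tier 1 is 0.2488.

0.2488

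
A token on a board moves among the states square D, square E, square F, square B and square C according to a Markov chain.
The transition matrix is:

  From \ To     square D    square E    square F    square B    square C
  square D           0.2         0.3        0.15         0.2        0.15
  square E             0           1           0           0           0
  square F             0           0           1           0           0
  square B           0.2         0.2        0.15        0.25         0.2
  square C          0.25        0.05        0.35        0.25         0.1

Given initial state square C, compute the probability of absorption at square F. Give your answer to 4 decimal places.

0.6433

Let h(s) be the probability of absorption at square F starting from transient state s. Then h(square F) = 1 and h(square E) = 0. By first-step analysis:
h(square D) = 0.2·h(square D) + 0.3·0 + 0.15·1 + 0.2·h(square B) + 0.15·h(square C)
h(square B) = 0.2·h(square D) + 0.2·0 + 0.15·1 + 0.25·h(square B) + 0.2·h(square C)
h(square C) = 0.25·h(square D) + 0.05·0 + 0.35·1 + 0.25·h(square B) + 0.1·h(square C)
Solving: h(square D) = 0.4296, h(square B) = 0.4861, h(square C) = 0.6433.
Starting from square C, the probability is 0.6433.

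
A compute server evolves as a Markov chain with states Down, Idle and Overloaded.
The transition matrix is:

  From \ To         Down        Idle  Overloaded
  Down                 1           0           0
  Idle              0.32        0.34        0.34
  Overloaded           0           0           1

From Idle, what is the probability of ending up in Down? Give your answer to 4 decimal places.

Let h(s) be the probability of absorption at Down starting from transient state s. Then h(Down) = 1 and h(Overloaded) = 0. By first-step analysis:
h(Idle) = 0.32·1 + 0.34·h(Idle) + 0.34·0
Solving: h(Idle) = 0.4848.
Starting from Idle, the probability is 0.4848.

0.4848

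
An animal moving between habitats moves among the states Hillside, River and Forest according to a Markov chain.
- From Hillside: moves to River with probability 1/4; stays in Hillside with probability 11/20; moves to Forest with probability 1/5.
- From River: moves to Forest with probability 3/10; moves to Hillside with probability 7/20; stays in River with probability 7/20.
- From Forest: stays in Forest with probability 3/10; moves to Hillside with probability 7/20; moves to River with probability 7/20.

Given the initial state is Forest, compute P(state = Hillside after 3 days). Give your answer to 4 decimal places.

Propagate the distribution vector 3 days from Forest.
After 0 days: (0.0000, 0.0000, 1.0000)
After 1 day: (0.3500, 0.3500, 0.3000)
After 2 days: (0.4200, 0.3150, 0.2650)
After 3 days: (0.4340, 0.3080, 0.2580)
P(in Hillside after 3 days) = 0.4340

0.4340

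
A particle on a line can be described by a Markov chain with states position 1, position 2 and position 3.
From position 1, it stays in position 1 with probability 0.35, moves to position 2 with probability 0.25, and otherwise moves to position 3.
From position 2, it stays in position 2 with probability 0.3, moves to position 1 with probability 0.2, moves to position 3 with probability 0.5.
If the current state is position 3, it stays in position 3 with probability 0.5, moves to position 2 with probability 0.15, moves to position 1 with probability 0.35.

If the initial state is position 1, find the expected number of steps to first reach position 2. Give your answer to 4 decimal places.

4.8649

Let t(s) be the expected number of steps to first reach position 2 from state s, with t(position 2) = 0. Conditioning on the first step:
t(position 1) = 1 + 0.35·t(position 1) + 0.4·t(position 3)
t(position 3) = 1 + 0.35·t(position 1) + 0.5·t(position 3)
Solving: t(position 1) = 4.8649, t(position 3) = 5.4054.
Expected steps from position 1 to position 2: 4.8649.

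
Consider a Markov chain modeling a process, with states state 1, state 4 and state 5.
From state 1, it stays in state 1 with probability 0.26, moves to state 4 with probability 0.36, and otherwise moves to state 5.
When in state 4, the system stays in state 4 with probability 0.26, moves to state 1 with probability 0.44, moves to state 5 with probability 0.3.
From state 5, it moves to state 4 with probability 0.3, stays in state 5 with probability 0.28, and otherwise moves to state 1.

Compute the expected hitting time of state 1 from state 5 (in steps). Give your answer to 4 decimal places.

Let t(s) be the expected number of steps to first reach state 1 from state s, with t(state 1) = 0. Conditioning on the first step:
t(state 4) = 1 + 0.26·t(state 4) + 0.3·t(state 5)
t(state 5) = 1 + 0.3·t(state 4) + 0.28·t(state 5)
Solving: t(state 4) = 2.3035, t(state 5) = 2.3487.
Expected steps from state 5 to state 1: 2.3487.

2.3487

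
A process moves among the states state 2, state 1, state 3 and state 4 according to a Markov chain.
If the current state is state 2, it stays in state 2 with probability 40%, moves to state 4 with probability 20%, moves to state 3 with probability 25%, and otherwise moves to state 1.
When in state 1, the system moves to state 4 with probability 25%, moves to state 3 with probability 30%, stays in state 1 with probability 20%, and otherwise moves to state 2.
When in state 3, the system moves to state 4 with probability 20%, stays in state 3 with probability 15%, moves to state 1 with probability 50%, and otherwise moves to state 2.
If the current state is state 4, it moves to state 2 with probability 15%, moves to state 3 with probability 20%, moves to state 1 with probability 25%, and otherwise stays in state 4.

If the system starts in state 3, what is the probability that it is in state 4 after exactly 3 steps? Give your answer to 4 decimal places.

0.2654

Propagate the distribution vector 3 steps from state 3.
After 0 steps: (0.0000, 0.0000, 1.0000, 0.0000)
After 1 step: (0.1500, 0.5000, 0.1500, 0.2000)
After 2 steps: (0.2375, 0.2475, 0.2500, 0.2650)
After 3 steps: (0.2341, 0.2764, 0.2241, 0.2654)
P(in state 4 after 3 steps) = 0.2654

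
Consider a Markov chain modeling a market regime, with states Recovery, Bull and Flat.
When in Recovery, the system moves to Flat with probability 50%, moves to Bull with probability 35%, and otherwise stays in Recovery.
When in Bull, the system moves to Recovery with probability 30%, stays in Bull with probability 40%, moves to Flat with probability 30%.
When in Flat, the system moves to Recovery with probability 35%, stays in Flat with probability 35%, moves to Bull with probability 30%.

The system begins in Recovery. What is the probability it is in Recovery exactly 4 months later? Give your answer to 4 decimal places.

0.2781

Propagate the distribution vector 4 months from Recovery.
After 0 months: (1.0000, 0.0000, 0.0000)
After 1 month: (0.1500, 0.3500, 0.5000)
After 2 months: (0.3025, 0.3425, 0.3550)
After 3 months: (0.2724, 0.3494, 0.3783)
After 4 months: (0.2781, 0.3486, 0.3734)
P(in Recovery after 4 months) = 0.2781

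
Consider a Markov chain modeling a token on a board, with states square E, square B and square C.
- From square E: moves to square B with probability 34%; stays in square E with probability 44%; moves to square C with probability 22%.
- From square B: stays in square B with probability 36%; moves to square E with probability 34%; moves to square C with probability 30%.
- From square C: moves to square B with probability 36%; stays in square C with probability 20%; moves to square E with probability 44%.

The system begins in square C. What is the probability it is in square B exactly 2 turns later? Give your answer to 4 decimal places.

Sum over the intermediate state after 1 turn:
P = P(square C→square E)·P(square E→square B) + P(square C→square B)·P(square B→square B) + P(square C→square C)·P(square C→square B)
  = 0.44×0.34 + 0.36×0.36 + 0.2×0.36
  = 0.1496 + 0.1296 + 0.0720 = 0.3512

0.3512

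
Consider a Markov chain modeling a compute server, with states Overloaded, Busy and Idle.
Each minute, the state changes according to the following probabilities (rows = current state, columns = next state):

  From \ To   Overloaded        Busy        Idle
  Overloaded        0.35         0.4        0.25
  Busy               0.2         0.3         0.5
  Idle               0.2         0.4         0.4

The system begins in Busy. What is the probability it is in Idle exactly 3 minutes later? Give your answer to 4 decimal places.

0.4025

Propagate the distribution vector 3 minutes from Busy.
After 0 minutes: (0.0000, 1.0000, 0.0000)
After 1 minute: (0.2000, 0.3000, 0.5000)
After 2 minutes: (0.2300, 0.3700, 0.4000)
After 3 minutes: (0.2345, 0.3630, 0.4025)
P(in Idle after 3 minutes) = 0.4025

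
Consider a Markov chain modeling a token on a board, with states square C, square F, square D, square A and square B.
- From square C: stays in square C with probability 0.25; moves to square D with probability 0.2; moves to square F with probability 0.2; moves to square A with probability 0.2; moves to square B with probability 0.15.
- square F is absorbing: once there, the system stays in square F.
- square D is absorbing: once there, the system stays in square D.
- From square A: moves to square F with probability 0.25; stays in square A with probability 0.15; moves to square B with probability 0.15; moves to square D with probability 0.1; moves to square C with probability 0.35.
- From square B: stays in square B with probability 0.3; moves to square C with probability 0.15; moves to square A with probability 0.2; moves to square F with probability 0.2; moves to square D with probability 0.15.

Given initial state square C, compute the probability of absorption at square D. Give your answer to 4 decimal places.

0.4510

Let h(s) be the probability of absorption at square D starting from transient state s. Then h(square D) = 1 and h(square F) = 0. By first-step analysis:
h(square C) = 0.25·h(square C) + 0.2·0 + 0.2·1 + 0.2·h(square A) + 0.15·h(square B)
h(square A) = 0.35·h(square C) + 0.25·0 + 0.1·1 + 0.15·h(square A) + 0.15·h(square B)
h(square B) = 0.15·h(square C) + 0.2·0 + 0.15·1 + 0.2·h(square A) + 0.3·h(square B)
Solving: h(square C) = 0.4510, h(square A) = 0.3772, h(square B) = 0.4187.
Starting from square C, the probability is 0.4510.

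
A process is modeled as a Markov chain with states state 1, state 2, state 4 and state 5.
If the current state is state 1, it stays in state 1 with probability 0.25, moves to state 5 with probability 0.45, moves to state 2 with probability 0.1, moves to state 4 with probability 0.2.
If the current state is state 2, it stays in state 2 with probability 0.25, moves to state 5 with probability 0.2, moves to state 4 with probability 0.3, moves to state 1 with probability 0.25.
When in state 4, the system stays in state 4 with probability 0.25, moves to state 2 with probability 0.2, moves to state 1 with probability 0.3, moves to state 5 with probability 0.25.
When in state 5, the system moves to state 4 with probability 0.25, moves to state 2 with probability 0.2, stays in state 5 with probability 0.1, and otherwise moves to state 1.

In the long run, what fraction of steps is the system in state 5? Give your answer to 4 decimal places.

0.2645

Let the stationary distribution be π with π = πP and π_1 + π_2 + π_3 + π_4 = 1.
π_1 = 0.25·π_1 + 0.25·π_2 + 0.3·π_3 + 0.45·π_4
π_2 = 0.1·π_1 + 0.25·π_2 + 0.2·π_3 + 0.2·π_4
π_3 = 0.2·π_1 + 0.3·π_2 + 0.25·π_3 + 0.25·π_4
Solving with the normalization constraint gives π = (0.3151, 0.1774, 0.2431, 0.2645).
So the stationary probability of state 5 is 0.2645.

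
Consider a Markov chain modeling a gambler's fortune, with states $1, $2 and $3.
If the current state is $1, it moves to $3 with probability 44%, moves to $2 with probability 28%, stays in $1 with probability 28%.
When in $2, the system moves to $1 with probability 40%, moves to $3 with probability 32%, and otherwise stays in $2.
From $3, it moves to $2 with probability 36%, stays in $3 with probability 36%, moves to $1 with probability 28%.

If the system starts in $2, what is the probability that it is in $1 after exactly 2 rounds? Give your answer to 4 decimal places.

Sum over the intermediate state after 1 round:
P = P($2→$1)·P($1→$1) + P($2→$2)·P($2→$1) + P($2→$3)·P($3→$1)
  = 0.4×0.28 + 0.28×0.4 + 0.32×0.28
  = 0.1120 + 0.1120 + 0.0896 = 0.3136

0.3136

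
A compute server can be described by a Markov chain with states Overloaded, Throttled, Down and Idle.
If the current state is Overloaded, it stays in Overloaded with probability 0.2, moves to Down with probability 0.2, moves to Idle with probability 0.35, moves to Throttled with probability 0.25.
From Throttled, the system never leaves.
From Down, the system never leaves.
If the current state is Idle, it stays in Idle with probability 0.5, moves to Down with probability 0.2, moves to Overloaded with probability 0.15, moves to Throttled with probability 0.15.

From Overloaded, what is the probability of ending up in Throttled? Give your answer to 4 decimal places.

Let h(s) be the probability of absorption at Throttled starting from transient state s. Then h(Throttled) = 1 and h(Down) = 0. By first-step analysis:
h(Overloaded) = 0.2·h(Overloaded) + 0.25·1 + 0.2·0 + 0.35·h(Idle)
h(Idle) = 0.15·h(Overloaded) + 0.15·1 + 0.2·0 + 0.5·h(Idle)
Solving: h(Overloaded) = 0.5108, h(Idle) = 0.4532.
Starting from Overloaded, the probability is 0.5108.

0.5108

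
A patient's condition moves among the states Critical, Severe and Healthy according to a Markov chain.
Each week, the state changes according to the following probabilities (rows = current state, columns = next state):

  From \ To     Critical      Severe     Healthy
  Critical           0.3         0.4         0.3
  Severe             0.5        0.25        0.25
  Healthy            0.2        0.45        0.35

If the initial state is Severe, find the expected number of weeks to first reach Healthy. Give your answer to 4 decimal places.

Let t(s) be the expected number of weeks to first reach Healthy from state s, with t(Healthy) = 0. Conditioning on the first week:
t(Critical) = 1 + 0.3·t(Critical) + 0.4·t(Severe)
t(Severe) = 1 + 0.5·t(Critical) + 0.25·t(Severe)
Solving: t(Critical) = 3.5385, t(Severe) = 3.6923.
Expected weeks from Severe to Healthy: 3.6923.

3.6923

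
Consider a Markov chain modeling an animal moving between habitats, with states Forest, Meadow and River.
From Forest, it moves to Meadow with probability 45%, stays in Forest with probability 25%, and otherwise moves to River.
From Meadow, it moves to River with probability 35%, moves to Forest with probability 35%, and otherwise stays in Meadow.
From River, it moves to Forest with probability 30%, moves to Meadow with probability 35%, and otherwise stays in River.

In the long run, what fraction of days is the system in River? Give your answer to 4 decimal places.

0.3349

Let the stationary distribution be π with π = πP and π_1 + π_2 + π_3 = 1.
π_1 = 0.25·π_1 + 0.35·π_2 + 0.3·π_3
π_2 = 0.45·π_1 + 0.3·π_2 + 0.35·π_3
Solving with the normalization constraint gives π = (0.3030, 0.3622, 0.3349).
So the stationary probability of River is 0.3349.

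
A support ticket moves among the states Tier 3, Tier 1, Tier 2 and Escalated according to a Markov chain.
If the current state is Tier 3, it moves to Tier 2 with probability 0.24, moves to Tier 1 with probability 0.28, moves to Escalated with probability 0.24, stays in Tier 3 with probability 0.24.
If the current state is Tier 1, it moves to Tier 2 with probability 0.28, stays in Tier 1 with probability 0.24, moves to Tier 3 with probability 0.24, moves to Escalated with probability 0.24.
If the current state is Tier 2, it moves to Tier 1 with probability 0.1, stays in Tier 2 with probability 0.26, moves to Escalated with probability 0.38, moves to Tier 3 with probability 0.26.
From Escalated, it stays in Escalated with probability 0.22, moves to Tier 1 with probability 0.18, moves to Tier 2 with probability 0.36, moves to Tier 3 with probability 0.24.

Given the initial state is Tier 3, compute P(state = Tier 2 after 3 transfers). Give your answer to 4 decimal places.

0.2860

Propagate the distribution vector 3 transfers from Tier 3.
After 0 transfers: (1.0000, 0.0000, 0.0000, 0.0000)
After 1 transfer: (0.2400, 0.2800, 0.2400, 0.2400)
After 2 transfers: (0.2448, 0.2016, 0.2848, 0.2688)
After 3 transfers: (0.2457, 0.1938, 0.2860, 0.2745)
P(in Tier 2 after 3 transfers) = 0.2860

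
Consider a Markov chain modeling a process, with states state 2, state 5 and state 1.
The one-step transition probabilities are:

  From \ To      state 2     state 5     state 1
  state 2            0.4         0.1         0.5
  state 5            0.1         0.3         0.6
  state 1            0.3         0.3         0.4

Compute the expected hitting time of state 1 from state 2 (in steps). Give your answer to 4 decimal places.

1.9512

Let t(s) be the expected number of steps to first reach state 1 from state s, with t(state 1) = 0. Conditioning on the first step:
t(state 2) = 1 + 0.4·t(state 2) + 0.1·t(state 5)
t(state 5) = 1 + 0.1·t(state 2) + 0.3·t(state 5)
Solving: t(state 2) = 1.9512, t(state 5) = 1.7073.
Expected steps from state 2 to state 1: 1.9512.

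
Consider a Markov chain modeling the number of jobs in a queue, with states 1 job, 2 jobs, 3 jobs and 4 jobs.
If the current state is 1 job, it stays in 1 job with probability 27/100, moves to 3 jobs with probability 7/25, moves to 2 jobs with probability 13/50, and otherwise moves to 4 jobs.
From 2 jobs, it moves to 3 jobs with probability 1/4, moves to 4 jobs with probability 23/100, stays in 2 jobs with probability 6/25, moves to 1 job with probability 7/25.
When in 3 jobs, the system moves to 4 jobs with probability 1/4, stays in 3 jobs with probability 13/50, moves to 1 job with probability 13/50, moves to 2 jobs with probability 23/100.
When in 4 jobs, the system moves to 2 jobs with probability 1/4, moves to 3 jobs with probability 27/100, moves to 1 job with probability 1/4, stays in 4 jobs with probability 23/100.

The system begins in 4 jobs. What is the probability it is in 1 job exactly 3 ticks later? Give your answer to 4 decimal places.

Propagate the distribution vector 3 ticks from 4 jobs.
After 0 ticks: (0.0000, 0.0000, 0.0000, 1.0000)
After 1 tick: (0.2500, 0.2500, 0.2700, 0.2300)
After 2 ticks: (0.2652, 0.2446, 0.2648, 0.2254)
After 3 ticks: (0.2653, 0.2449, 0.2651, 0.2247)
P(in 1 job after 3 ticks) = 0.2653

0.2653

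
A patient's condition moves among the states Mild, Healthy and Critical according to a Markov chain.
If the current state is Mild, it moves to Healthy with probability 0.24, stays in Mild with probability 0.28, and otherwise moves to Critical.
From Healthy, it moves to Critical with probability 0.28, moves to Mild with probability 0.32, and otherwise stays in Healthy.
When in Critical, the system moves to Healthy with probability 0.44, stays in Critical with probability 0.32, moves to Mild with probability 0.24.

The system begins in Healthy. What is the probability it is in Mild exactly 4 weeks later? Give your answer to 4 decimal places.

0.2807

Propagate the distribution vector 4 weeks from Healthy.
After 0 weeks: (0.0000, 1.0000, 0.0000)
After 1 week: (0.3200, 0.4000, 0.2800)
After 2 weeks: (0.2848, 0.3600, 0.3552)
After 3 weeks: (0.2802, 0.3686, 0.3512)
After 4 weeks: (0.2807, 0.3692, 0.3501)
P(in Mild after 4 weeks) = 0.2807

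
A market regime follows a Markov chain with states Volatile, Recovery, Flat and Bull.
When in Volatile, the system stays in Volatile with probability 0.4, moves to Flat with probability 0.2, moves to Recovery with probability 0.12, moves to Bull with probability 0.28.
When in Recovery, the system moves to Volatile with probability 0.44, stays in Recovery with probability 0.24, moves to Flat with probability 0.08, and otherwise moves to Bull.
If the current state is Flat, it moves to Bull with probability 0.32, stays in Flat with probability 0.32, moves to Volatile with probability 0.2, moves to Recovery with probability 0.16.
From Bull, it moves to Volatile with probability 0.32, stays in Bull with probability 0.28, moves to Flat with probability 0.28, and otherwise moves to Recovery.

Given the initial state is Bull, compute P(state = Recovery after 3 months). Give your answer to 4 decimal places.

Propagate the distribution vector 3 months from Bull.
After 0 months: (0.0000, 0.0000, 0.0000, 1.0000)
After 1 month: (0.3200, 0.1200, 0.2800, 0.2800)
After 2 months: (0.3264, 0.1456, 0.2416, 0.2864)
After 3 months: (0.3346, 0.1471, 0.2344, 0.2838)
P(in Recovery after 3 months) = 0.1471

0.1471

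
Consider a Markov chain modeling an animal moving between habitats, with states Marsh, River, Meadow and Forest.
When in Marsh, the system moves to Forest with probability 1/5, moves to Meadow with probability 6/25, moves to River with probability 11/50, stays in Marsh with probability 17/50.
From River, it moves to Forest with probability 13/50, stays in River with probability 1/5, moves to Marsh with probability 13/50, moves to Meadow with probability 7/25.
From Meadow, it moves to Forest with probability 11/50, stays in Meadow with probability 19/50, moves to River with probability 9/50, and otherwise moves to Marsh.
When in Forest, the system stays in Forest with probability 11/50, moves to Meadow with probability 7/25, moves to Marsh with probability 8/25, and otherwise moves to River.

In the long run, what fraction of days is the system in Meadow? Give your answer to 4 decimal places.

0.2985

Let the stationary distribution be π with π = πP and π_1 + π_2 + π_3 + π_4 = 1.
π_1 = 0.34·π_1 + 0.26·π_2 + 0.22·π_3 + 0.32·π_4
π_2 = 0.22·π_1 + 0.2·π_2 + 0.18·π_3 + 0.18·π_4
π_3 = 0.24·π_1 + 0.28·π_2 + 0.38·π_3 + 0.28·π_4
Solving with the normalization constraint gives π = (0.2841, 0.1953, 0.2985, 0.2221).
So the stationary probability of Meadow is 0.2985.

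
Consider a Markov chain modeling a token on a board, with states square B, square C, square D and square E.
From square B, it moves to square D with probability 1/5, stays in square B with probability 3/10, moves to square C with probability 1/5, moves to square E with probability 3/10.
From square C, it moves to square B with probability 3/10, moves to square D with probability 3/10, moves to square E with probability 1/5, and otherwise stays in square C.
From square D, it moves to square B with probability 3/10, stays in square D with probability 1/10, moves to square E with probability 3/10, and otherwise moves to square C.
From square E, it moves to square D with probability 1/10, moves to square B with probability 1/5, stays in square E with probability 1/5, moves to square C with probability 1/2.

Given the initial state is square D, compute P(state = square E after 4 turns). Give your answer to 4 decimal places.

0.2463

Propagate the distribution vector 4 turns from square D.
After 0 turns: (0.0000, 0.0000, 1.0000, 0.0000)
After 1 turn: (0.3000, 0.3000, 0.1000, 0.3000)
After 2 turns: (0.2700, 0.3000, 0.1900, 0.2400)
After 3 turns: (0.2760, 0.2910, 0.1870, 0.2460)
After 4 turns: (0.2754, 0.2925, 0.1858, 0.2463)
P(in square E after 4 turns) = 0.2463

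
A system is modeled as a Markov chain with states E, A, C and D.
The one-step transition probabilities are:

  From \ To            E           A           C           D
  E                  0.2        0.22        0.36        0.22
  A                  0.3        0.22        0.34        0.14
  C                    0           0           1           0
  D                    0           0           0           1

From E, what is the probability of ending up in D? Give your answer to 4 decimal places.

0.3627

Let h(s) be the probability of absorption at D starting from transient state s. Then h(D) = 1 and h(C) = 0. By first-step analysis:
h(E) = 0.2·h(E) + 0.22·h(A) + 0.36·0 + 0.22·1
h(A) = 0.3·h(E) + 0.22·h(A) + 0.34·0 + 0.14·1
Solving: h(E) = 0.3627, h(A) = 0.3190.
Starting from E, the probability is 0.3627.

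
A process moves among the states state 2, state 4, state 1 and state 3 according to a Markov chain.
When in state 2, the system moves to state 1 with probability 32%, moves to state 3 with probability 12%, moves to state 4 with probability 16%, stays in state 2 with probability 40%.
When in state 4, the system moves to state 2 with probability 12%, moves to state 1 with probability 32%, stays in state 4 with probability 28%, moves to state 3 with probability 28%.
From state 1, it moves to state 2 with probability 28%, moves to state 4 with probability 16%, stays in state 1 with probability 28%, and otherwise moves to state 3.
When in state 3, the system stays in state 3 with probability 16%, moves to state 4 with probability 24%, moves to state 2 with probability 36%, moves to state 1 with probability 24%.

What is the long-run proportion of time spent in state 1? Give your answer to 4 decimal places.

Let the stationary distribution be π with π = πP and π_1 + π_2 + π_3 + π_4 = 1.
π_1 = 0.4·π_1 + 0.12·π_2 + 0.28·π_3 + 0.36·π_4
π_2 = 0.16·π_1 + 0.28·π_2 + 0.16·π_3 + 0.24·π_4
π_3 = 0.32·π_1 + 0.32·π_2 + 0.28·π_3 + 0.24·π_4
Solving with the normalization constraint gives π = (0.3005, 0.2006, 0.2918, 0.2071).
So the stationary probability of state 1 is 0.2918.

0.2918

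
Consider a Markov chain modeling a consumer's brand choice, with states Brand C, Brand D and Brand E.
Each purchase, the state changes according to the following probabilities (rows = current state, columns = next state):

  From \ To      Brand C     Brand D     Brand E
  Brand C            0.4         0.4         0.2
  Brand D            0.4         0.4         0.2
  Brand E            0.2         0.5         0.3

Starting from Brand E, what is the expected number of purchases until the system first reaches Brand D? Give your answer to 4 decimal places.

2.1053

Let t(s) be the expected number of purchases to first reach Brand D from state s, with t(Brand D) = 0. Conditioning on the first purchase:
t(Brand C) = 1 + 0.4·t(Brand C) + 0.2·t(Brand E)
t(Brand E) = 1 + 0.2·t(Brand C) + 0.3·t(Brand E)
Solving: t(Brand C) = 2.3684, t(Brand E) = 2.1053.
Expected purchases from Brand E to Brand D: 2.1053.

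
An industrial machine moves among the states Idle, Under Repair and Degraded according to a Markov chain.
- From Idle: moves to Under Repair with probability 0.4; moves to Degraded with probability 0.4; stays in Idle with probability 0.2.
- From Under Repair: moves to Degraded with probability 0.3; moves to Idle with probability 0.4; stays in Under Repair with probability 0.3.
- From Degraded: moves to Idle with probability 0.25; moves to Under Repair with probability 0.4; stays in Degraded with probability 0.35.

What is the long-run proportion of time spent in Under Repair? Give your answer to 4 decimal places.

Let the stationary distribution be π with π = πP and π_1 + π_2 + π_3 = 1.
π_1 = 0.2·π_1 + 0.4·π_2 + 0.25·π_3
π_2 = 0.4·π_1 + 0.3·π_2 + 0.4·π_3
Solving with the normalization constraint gives π = (0.2900, 0.3636, 0.3463).
So the stationary probability of Under Repair is 0.3636.

0.3636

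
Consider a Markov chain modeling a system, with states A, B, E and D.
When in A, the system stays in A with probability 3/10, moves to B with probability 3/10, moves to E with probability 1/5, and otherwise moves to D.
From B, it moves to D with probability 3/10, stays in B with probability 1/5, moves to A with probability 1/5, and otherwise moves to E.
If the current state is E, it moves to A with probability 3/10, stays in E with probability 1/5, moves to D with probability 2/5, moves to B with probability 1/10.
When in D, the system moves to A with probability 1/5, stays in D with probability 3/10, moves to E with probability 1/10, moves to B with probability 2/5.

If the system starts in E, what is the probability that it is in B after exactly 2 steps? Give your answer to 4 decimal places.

Propagate the distribution vector 2 steps from E.
After 0 steps: (0.0000, 0.0000, 1.0000, 0.0000)
After 1 step: (0.3000, 0.1000, 0.2000, 0.4000)
After 2 steps: (0.2500, 0.2900, 0.1700, 0.2900)
P(in B after 2 steps) = 0.2900

0.2900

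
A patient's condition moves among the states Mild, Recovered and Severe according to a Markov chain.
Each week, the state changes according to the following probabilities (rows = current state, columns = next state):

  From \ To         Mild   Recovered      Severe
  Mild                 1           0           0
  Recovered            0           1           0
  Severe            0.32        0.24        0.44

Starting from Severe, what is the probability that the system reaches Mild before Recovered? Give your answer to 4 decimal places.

0.5714

Let h(s) be the probability of absorption at Mild starting from transient state s. Then h(Mild) = 1 and h(Recovered) = 0. By first-step analysis:
h(Severe) = 0.32·1 + 0.24·0 + 0.44·h(Severe)
Solving: h(Severe) = 0.5714.
Starting from Severe, the probability is 0.5714.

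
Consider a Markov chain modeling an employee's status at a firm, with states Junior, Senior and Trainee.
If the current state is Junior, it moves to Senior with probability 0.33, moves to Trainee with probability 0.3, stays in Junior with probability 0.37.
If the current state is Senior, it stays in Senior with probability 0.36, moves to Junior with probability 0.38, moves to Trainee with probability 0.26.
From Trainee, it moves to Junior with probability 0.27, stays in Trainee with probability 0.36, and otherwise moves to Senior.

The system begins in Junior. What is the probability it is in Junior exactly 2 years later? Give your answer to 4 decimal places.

Sum over the intermediate state after 1 year:
P = P(Junior→Junior)·P(Junior→Junior) + P(Junior→Senior)·P(Senior→Junior) + P(Junior→Trainee)·P(Trainee→Junior)
  = 0.37×0.37 + 0.33×0.38 + 0.3×0.27
  = 0.1369 + 0.1254 + 0.0810 = 0.3433

0.3433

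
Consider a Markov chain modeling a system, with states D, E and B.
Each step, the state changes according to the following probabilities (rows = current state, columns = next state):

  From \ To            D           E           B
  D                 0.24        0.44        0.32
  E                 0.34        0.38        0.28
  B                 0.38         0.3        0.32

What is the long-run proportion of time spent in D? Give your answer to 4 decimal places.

0.3202

Let the stationary distribution be π with π = πP and π_1 + π_2 + π_3 = 1.
π_1 = 0.24·π_1 + 0.34·π_2 + 0.38·π_3
π_2 = 0.44·π_1 + 0.38·π_2 + 0.3·π_3
Solving with the normalization constraint gives π = (0.3202, 0.3748, 0.3050).
So the stationary probability of D is 0.3202.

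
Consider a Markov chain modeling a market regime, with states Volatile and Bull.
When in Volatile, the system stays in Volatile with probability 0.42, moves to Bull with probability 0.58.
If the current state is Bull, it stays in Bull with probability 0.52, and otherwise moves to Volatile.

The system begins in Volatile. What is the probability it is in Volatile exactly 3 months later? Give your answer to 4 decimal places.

0.4527

Propagate the distribution vector 3 months from Volatile.
After 0 months: (1.0000, 0.0000)
After 1 month: (0.4200, 0.5800)
After 2 months: (0.4548, 0.5452)
After 3 months: (0.4527, 0.5473)
P(in Volatile after 3 months) = 0.4527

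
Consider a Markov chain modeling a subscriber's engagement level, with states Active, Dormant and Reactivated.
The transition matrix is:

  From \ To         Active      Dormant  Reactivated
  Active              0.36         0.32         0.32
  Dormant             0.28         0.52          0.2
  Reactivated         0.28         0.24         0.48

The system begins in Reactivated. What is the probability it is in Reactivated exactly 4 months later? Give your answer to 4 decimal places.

0.3315

Propagate the distribution vector 4 months from Reactivated.
After 0 months: (0.0000, 0.0000, 1.0000)
After 1 month: (0.2800, 0.2400, 0.4800)
After 2 months: (0.3024, 0.3296, 0.3680)
After 3 months: (0.3042, 0.3565, 0.3393)
After 4 months: (0.3043, 0.3641, 0.3315)
P(in Reactivated after 4 months) = 0.3315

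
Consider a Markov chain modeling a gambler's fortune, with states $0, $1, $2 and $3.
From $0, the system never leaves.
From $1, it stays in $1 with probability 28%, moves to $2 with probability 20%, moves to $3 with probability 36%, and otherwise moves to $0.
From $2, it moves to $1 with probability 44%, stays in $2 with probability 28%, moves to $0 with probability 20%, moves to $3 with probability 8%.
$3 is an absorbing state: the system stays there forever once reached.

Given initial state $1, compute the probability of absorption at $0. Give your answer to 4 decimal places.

0.3606

Let h(s) be the probability of absorption at $0 starting from transient state s. Then h($0) = 1 and h($3) = 0. By first-step analysis:
h($1) = 0.16·1 + 0.28·h($1) + 0.2·h($2) + 0.36·0
h($2) = 0.2·1 + 0.44·h($1) + 0.28·h($2) + 0.08·0
Solving: h($1) = 0.3606, h($2) = 0.4981.
Starting from $1, the probability is 0.3606.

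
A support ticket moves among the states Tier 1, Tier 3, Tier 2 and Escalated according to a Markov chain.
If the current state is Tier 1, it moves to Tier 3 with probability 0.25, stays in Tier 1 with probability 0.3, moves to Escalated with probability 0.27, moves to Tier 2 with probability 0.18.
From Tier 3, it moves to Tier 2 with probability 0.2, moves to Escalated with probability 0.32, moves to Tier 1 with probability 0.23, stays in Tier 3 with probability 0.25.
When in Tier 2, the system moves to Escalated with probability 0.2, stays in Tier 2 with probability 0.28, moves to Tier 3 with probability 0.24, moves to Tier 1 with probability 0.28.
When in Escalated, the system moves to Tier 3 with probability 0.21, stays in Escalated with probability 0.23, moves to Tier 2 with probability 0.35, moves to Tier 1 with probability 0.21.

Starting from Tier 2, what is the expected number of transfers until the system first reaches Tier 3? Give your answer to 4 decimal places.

4.2386

Let t(s) be the expected number of transfers to first reach Tier 3 from state s, with t(Tier 3) = 0. Conditioning on the first transfer:
t(Tier 1) = 1 + 0.3·t(Tier 1) + 0.18·t(Tier 2) + 0.27·t(Escalated)
t(Tier 2) = 1 + 0.28·t(Tier 1) + 0.28·t(Tier 2) + 0.2·t(Escalated)
t(Escalated) = 1 + 0.21·t(Tier 1) + 0.35·t(Tier 2) + 0.23·t(Escalated)
Solving: t(Tier 1) = 4.2049, t(Tier 2) = 4.2386, t(Escalated) = 4.3721.
Expected transfers from Tier 2 to Tier 3: 4.2386.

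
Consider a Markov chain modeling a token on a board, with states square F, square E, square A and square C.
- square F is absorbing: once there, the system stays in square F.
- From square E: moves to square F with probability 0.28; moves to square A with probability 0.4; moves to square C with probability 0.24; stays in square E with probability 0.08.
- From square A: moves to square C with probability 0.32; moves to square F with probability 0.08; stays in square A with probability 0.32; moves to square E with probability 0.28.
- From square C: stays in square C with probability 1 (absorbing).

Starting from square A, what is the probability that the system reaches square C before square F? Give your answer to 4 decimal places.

0.7040

Let h(s) be the probability of absorption at square C starting from transient state s. Then h(square C) = 1 and h(square F) = 0. By first-step analysis:
h(square E) = 0.28·0 + 0.08·h(square E) + 0.4·h(square A) + 0.24·1
h(square A) = 0.08·0 + 0.28·h(square E) + 0.32·h(square A) + 0.32·1
Solving: h(square E) = 0.5670, h(square A) = 0.7040.
Starting from square A, the probability is 0.7040.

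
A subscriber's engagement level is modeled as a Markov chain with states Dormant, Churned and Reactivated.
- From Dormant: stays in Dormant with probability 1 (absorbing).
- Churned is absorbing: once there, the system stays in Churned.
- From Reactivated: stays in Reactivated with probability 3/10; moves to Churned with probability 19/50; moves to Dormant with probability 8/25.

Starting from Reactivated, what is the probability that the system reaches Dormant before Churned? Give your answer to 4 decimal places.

Let h(s) be the probability of absorption at Dormant starting from transient state s. Then h(Dormant) = 1 and h(Churned) = 0. By first-step analysis:
h(Reactivated) = 0.32·1 + 0.38·0 + 0.3·h(Reactivated)
Solving: h(Reactivated) = 0.4571.
Starting from Reactivated, the probability is 0.4571.

0.4571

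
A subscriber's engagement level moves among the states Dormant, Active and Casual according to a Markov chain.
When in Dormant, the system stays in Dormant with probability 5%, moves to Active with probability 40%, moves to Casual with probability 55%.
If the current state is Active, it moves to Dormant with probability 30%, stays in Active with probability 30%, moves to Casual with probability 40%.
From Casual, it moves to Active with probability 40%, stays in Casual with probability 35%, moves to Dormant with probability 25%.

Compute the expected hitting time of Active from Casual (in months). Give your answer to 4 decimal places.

2.5000

Let t(s) be the expected number of months to first reach Active from state s, with t(Active) = 0. Conditioning on the first month:
t(Dormant) = 1 + 0.05·t(Dormant) + 0.55·t(Casual)
t(Casual) = 1 + 0.25·t(Dormant) + 0.35·t(Casual)
Solving: t(Dormant) = 2.5000, t(Casual) = 2.5000.
Expected months from Casual to Active: 2.5000.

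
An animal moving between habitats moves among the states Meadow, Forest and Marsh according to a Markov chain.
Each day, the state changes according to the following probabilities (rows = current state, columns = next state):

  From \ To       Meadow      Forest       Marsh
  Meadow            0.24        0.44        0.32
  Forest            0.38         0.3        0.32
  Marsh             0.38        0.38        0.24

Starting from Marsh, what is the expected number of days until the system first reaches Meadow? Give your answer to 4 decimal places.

Let t(s) be the expected number of days to first reach Meadow from state s, with t(Meadow) = 0. Conditioning on the first day:
t(Forest) = 1 + 0.3·t(Forest) + 0.32·t(Marsh)
t(Marsh) = 1 + 0.38·t(Forest) + 0.24·t(Marsh)
Solving: t(Forest) = 2.6316, t(Marsh) = 2.6316.
Expected days from Marsh to Meadow: 2.6316.

2.6316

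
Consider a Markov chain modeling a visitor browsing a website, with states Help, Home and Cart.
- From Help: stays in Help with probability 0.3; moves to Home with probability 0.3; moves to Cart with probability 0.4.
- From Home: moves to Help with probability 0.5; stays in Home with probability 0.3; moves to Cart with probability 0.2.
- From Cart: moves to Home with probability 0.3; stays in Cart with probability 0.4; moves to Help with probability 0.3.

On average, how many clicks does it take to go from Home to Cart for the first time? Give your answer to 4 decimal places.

Let t(s) be the expected number of clicks to first reach Cart from state s, with t(Cart) = 0. Conditioning on the first click:
t(Help) = 1 + 0.3·t(Help) + 0.3·t(Home)
t(Home) = 1 + 0.5·t(Help) + 0.3·t(Home)
Solving: t(Help) = 2.9412, t(Home) = 3.5294.
Expected clicks from Home to Cart: 3.5294.

3.5294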